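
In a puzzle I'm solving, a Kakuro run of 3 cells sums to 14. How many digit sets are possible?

8

3 distinct digits from 1–9 sum between 6 and 24.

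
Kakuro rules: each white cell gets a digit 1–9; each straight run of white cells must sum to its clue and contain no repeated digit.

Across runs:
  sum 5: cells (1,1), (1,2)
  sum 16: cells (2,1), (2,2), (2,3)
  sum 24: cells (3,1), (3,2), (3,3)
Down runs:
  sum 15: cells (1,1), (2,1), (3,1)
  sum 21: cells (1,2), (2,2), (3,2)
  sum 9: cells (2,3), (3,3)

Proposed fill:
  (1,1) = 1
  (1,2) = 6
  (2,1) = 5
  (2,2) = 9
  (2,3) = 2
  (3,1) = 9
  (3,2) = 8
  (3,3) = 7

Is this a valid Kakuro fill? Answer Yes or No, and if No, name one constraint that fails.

No — the down run (1,2)–(3,2) sums to 23, not 21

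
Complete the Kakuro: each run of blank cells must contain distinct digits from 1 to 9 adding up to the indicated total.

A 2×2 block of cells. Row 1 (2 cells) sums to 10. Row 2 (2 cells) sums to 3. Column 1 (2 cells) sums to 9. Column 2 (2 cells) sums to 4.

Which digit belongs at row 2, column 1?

2

3 in 2 cells must be {1,2}; 4 in 2 cells must be {1,3}.
The 3 across and the 4 down share only 1, so (2,2) = 1.
(1,2) = 4 − 1 = 3 completes the 4 down.
(2,1) = 3 − 1 = 2 completes the 3 across.
(1,1) = 10 − 3 = 7 completes the 10 across.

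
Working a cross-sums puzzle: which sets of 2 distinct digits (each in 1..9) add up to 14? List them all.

{5,9}; {6,8}

2 distinct digits from 1–9 sum between 3 and 17.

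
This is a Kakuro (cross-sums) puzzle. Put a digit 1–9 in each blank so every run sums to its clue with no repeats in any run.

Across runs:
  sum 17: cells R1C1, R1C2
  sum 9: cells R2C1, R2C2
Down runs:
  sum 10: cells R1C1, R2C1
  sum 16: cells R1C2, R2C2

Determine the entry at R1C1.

17 in 2 cells must be {8,9}; 16 in 2 cells must be {7,9}.
The 17 across and the 16 down share only 9, so R1C2 = 9.
R2C2 = 16 − 9 = 7 completes the 16 down.
R1C1 = 17 − 9 = 8 completes the 17 across.
R2C1 = 9 − 7 = 2 completes the 9 across.

8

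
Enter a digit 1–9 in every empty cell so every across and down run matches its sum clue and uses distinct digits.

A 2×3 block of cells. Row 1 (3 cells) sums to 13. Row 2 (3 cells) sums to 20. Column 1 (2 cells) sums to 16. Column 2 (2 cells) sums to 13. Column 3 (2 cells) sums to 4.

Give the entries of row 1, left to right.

16 in 2 cells must be {7,9}; 4 in 2 cells must be {1,3}.
The 20 across and the 4 down share only 3, so (2,3) = 3.
(1,3) = 4 − 3 = 1 completes the 4 down.
Given what's placed, (2,1) must be 9 to fit the 20 across and 16 down.
(2,2) = 20 − 12 = 8 completes the 20 across.
(1,1) = 16 − 9 = 7 completes the 16 down.
(1,2) = 13 − 8 = 5 completes the 13 across.

7, 5, 1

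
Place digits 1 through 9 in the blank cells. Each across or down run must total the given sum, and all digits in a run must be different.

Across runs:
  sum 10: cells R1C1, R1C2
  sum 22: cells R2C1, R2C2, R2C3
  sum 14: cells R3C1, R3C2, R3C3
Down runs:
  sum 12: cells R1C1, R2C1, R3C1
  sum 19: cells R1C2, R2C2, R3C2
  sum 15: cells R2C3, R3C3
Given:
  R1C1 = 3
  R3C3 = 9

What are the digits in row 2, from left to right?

R1C2 = 10 − 3 = 7 completes the 10 across.
R2C3 = 15 − 9 = 6 completes the 15 down.
R2C1 = 7: the only remaining digit allowed by both the 22 across and the 12 down.
R2C2 = 22 − 13 = 9 completes the 22 across.
R3C1 = 12 − 10 = 2 completes the 12 down.
R3C2 = 14 − 11 = 3 completes the 14 across.

7 9 6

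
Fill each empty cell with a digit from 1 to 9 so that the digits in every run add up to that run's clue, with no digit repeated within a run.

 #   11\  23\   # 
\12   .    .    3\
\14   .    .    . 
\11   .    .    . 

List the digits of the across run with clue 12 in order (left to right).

3, 9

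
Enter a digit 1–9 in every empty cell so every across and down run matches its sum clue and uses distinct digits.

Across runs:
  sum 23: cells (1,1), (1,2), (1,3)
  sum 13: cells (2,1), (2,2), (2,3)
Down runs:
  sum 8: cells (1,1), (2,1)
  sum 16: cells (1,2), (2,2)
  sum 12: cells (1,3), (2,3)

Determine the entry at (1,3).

23 in 3 cells must be {6,8,9}; 16 in 2 cells must be {7,9}.
The 23 across and the 8 down share only 6, so (1,1) = 6.
Given what's placed, (1,2) must be 9 to fit the 23 across and 16 down.
(1,3) = 23 − 15 = 8 completes the 23 across.
(2,1) = 8 − 6 = 2 completes the 8 down.
(2,2) = 16 − 9 = 7 completes the 16 down.
(2,3) = 13 − 9 = 4 completes the 13 across.

8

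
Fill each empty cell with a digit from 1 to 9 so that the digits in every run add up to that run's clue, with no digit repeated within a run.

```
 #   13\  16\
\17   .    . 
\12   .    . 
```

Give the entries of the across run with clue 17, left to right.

17 in 2 cells must be {8,9}; 16 in 2 cells must be {7,9}.
The 17 across and the 16 down share only 9, so R1C2 = 9.
R2C2 = 16 − 9 = 7 completes the 16 down.
R1C1 = 17 − 9 = 8 completes the 17 across.
R2C1 = 12 − 7 = 5 completes the 12 across.

8 9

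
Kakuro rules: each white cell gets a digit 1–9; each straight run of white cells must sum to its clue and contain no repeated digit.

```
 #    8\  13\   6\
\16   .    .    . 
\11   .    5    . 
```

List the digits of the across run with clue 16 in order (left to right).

R1C2 = 13 − 5 = 8 completes the 13 down.
Given what's placed, R2C1 must be 2 to fit the 11 across and 8 down.
R2C3 = 11 − 7 = 4 completes the 11 across.
R1C1 = 8 − 2 = 6 completes the 8 down.
R1C3 = 16 − 14 = 2 completes the 16 across.

6, 8, 2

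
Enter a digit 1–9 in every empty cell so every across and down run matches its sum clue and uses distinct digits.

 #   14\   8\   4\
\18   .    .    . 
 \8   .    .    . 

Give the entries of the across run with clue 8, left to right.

5, 2, 1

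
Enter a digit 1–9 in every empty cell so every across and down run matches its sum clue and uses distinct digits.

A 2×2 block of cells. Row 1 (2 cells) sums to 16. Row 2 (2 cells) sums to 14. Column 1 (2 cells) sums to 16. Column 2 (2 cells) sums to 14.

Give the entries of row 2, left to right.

9, 5

16 in 2 cells must be {7,9}.
The 16 across and the 14 down share only 9, so (1,2) = 9.
The 14 across and the 16 down share only 9, so (2,1) = 9.
(2,2) = 14 − 9 = 5 completes the 14 across.
(1,1) = 16 − 9 = 7 completes the 16 across.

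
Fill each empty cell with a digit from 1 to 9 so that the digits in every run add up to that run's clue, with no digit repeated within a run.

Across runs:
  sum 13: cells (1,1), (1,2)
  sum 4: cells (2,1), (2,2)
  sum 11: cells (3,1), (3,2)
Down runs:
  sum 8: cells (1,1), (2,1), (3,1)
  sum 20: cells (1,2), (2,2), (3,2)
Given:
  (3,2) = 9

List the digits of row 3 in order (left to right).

4 in 2 cells must be {1,3}.
(2,2) = 3: the only remaining digit allowed by both the 4 across and the 20 down.
(3,1) = 11 − 9 = 2 completes the 11 across.
(1,1) = 5: the only remaining digit allowed by both the 13 across and the 8 down.
(1,2) = 13 − 5 = 8 completes the 13 across.
(2,1) = 4 − 3 = 1 completes the 4 across.

2 9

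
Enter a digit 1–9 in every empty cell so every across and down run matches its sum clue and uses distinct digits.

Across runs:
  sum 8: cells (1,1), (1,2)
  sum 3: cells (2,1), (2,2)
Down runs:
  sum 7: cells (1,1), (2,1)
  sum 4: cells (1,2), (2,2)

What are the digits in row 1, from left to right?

3 in 2 cells must be {1,2}; 4 in 2 cells must be {1,3}.
The 3 across and the 4 down share only 1, so (2,2) = 1.
(1,2) = 4 − 1 = 3 completes the 4 down.
(2,1) = 3 − 1 = 2 completes the 3 across.
(1,1) = 8 − 3 = 5 completes the 8 across.

5 3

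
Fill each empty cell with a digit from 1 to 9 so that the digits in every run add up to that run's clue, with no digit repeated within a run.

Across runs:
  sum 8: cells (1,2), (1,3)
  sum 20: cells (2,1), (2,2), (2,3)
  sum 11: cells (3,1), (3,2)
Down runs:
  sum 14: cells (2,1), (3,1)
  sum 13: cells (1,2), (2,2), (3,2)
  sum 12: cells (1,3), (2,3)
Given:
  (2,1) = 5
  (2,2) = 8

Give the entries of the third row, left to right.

(2,3) = 20 − 13 = 7 completes the 20 across.
(3,1) = 14 − 5 = 9 completes the 14 down.
(3,2) = 11 − 9 = 2 completes the 11 across.
(1,2) = 13 − 10 = 3 completes the 13 down.
(1,3) = 8 − 3 = 5 completes the 8 across.

9 2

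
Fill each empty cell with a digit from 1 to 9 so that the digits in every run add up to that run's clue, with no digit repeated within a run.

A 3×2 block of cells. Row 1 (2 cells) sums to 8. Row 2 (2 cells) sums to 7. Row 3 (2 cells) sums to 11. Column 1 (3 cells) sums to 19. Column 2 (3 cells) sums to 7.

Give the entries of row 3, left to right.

9 2

7 in 3 cells must be {1,2,4}.
Nothing is forced directly, so branch on (3,2), whose candidates are 2 or 4. If (3,2) = 4: that forces (3,1) = 7, (1,1) = 3, after which (1,2) would have to be in {5} for the 8 across but in {1,2} for the 7 down — contradiction. So (3,2) = 2.
Given what's placed, (1,2) must be 1 to fit the 8 across and 7 down.
(2,2) = 7 − 3 = 4 completes the 7 down.
(3,1) = 11 − 2 = 9 completes the 11 across.
(1,1) = 8 − 1 = 7 completes the 8 across.
(2,1) = 7 − 4 = 3 completes the 7 across.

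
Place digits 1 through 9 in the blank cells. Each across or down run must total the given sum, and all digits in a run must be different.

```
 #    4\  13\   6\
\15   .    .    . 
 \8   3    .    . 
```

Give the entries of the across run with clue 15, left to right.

4 in 2 cells must be {1,3}.
R1C1 = 4 − 3 = 1 completes the 4 down.
Given what's placed, R1C3 must be 5 to fit the 15 across and 6 down.
R2C2 = 4: the only remaining digit allowed by both the 8 across and the 13 down.
R2C3 = 8 − 7 = 1 completes the 8 across.
R1C2 = 15 − 6 = 9 completes the 15 across.

1 9 5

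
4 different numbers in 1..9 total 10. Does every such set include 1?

Yes

The only way to make 10 from 4 distinct digits is {1,2,3,4}, which contains 1.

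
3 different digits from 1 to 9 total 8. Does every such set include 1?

Yes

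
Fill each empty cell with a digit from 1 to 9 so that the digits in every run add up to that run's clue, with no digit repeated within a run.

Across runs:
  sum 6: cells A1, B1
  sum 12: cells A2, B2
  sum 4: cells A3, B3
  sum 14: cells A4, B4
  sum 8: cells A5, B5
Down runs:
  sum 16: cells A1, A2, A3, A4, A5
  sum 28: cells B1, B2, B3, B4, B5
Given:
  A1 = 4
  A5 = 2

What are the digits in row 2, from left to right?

4 in 2 cells must be {1,3}; 16 in 5 cells must be {1,2,3,4,6}.
B1 = 6 − 4 = 2 completes the 6 across.
A2 = 3: the only remaining digit allowed by both the 12 across and the 16 down.
B2 = 12 − 3 = 9 completes the 12 across.

3 9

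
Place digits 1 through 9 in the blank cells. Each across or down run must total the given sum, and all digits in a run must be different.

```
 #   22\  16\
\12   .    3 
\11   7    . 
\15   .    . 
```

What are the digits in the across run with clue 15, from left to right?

6, 9

R1C1 = 12 − 3 = 9 completes the 12 across.
R2C2 = 11 − 7 = 4 completes the 11 across.
R3C1 = 22 − 16 = 6 completes the 22 down.
R3C2 = 15 − 6 = 9 completes the 15 across.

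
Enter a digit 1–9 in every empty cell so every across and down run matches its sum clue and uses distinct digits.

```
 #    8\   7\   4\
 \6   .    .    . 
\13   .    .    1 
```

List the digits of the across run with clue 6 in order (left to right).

1, 2, 3

6 in 3 cells must be {1,2,3}; 4 in 2 cells must be {1,3}.
R1C3 = 4 − 1 = 3 completes the 4 down.
Nothing is forced directly, so branch on R1C1, whose candidates are 1 or 2. If R1C1 = 2: that forces R1C2 = 1, after which R2C1 would have to be in {3,4,5,7,8,9} for the 13 across but in {6} for the 8 down — contradiction. So R1C1 = 1.
R1C2 = 6 − 4 = 2 completes the 6 across.
R2C1 = 8 − 1 = 7 completes the 8 down.
R2C2 = 13 − 8 = 5 completes the 13 across.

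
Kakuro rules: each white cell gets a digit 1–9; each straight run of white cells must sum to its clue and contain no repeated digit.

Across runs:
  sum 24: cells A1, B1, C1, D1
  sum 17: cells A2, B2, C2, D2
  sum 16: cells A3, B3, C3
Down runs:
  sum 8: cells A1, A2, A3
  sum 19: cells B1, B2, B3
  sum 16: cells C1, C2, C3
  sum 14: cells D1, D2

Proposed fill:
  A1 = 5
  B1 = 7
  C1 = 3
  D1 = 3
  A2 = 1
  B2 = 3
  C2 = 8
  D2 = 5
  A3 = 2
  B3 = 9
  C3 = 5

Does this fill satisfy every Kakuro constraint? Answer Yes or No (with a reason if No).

No — the down run D1–D2 sums to 8, not 14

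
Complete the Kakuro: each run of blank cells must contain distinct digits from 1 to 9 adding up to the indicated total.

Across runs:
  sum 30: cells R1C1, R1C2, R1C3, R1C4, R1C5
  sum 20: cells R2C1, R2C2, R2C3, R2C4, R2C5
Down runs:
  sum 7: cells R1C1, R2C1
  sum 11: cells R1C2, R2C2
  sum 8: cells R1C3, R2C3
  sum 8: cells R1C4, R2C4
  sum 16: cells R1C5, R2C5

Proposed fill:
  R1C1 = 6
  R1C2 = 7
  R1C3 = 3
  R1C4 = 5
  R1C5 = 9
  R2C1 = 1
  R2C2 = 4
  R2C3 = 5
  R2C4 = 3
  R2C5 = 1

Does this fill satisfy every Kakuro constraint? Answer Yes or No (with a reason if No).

No — the down run R1C5–R2C5 sums to 10, not 16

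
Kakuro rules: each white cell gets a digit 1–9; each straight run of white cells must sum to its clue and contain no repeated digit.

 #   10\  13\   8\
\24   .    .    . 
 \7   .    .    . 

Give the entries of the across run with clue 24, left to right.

24 in 3 cells must be {7,8,9}; 7 in 3 cells must be {1,2,4}.
The 24 across and the 8 down share only 7, so R1C3 = 7.
The 7 across and the 13 down share only 4, so R2C2 = 4.
R2C3 = 8 − 7 = 1 completes the 8 down.
R1C2 = 13 − 4 = 9 completes the 13 down.
R2C1 = 7 − 5 = 2 completes the 7 across.
R1C1 = 24 − 16 = 8 completes the 24 across.

8 9 7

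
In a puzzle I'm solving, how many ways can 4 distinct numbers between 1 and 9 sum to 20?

12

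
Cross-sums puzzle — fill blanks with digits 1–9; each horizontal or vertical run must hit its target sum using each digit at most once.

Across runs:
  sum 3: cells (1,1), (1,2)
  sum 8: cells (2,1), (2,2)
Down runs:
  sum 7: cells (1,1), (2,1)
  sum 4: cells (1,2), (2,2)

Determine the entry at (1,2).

1

3 in 2 cells must be {1,2}; 4 in 2 cells must be {1,3}.
The 3 across and the 4 down share only 1, so (1,2) = 1.
(2,2) = 4 − 1 = 3 completes the 4 down.
(1,1) = 3 − 1 = 2 completes the 3 across.
(2,1) = 8 − 3 = 5 completes the 8 across.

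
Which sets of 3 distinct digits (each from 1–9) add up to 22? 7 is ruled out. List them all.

3 distinct digits from 1–9 sum between 6 and 24.
Dropping sets that contain 7.
Only one set works: {5,8,9}.

{5,8,9}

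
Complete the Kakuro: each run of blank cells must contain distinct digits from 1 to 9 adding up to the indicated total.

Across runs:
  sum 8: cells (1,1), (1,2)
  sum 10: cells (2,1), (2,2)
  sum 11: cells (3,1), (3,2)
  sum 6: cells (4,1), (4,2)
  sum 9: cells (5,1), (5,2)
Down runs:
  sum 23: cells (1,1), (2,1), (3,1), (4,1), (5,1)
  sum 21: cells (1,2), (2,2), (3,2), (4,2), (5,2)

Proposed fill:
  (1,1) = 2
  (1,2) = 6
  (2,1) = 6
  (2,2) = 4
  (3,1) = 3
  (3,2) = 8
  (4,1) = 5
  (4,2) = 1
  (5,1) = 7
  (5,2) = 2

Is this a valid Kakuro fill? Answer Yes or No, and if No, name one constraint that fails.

Across: 2+6=8; 6+4=10; 3+8=11; 5+1=6; 7+2=9. Down: 2+6+3+5+7=23; 6+4+8+1+2=21. No digit repeats within any run.

Yes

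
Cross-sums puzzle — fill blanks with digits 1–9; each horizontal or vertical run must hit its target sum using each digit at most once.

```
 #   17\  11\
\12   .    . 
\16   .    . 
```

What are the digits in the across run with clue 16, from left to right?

9 7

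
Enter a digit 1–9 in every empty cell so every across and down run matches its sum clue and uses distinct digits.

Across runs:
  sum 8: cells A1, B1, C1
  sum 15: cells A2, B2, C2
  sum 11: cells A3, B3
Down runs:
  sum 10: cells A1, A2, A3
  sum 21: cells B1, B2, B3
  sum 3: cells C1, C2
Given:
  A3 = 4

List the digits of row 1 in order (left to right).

1 5 2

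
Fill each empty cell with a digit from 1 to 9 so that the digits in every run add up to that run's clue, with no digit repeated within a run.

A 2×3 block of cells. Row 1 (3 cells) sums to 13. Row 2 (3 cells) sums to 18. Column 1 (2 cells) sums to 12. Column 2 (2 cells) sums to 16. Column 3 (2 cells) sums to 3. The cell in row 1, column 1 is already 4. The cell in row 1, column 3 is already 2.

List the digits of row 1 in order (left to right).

16 in 2 cells must be {7,9}; 3 in 2 cells must be {1,2}.
(1,2) = 13 − 6 = 7 completes the 13 across.
(2,1) = 12 − 4 = 8 completes the 12 down.
(2,2) = 16 − 7 = 9 completes the 16 down.
(2,3) = 18 − 17 = 1 completes the 18 across.

4 7 2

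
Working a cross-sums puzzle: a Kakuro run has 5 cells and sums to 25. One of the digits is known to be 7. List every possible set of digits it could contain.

{1,2,6,7,9}; {1,3,5,7,9}; {1,3,6,7,8}; {1,4,5,7,8}; {2,3,4,7,9}; {2,3,5,7,8}; {3,4,5,6,7}

5 distinct digits from 1–9 sum between 15 and 35.
Keeping only sets containing 7.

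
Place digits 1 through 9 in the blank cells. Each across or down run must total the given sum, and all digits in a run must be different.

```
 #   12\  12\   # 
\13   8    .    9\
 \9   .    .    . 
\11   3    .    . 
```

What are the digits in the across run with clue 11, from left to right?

R1C2 = 13 − 8 = 5 completes the 13 across.
R2C1 = 12 − 11 = 1 completes the 12 down.
No cell is forced outright now. R3C2 can only be 1 or 6 (the digits allowed by both its 11 across and its 12 down). If R3C2 = 6: then R2C2 would have to be in {2,3,5,6} for the 9 across but in {1} for the 12 down — contradiction. So R3C2 = 1.
R2C2 = 12 − 6 = 6 completes the 12 down.
R2C3 = 9 − 7 = 2 completes the 9 across.
R3C3 = 11 − 4 = 7 completes the 11 across.

3 1 7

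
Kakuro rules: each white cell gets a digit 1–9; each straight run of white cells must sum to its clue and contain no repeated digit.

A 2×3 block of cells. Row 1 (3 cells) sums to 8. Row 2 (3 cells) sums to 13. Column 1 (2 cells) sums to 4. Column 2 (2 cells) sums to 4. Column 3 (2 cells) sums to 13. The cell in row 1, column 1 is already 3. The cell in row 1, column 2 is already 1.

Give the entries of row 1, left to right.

3, 1, 4

4 in 2 cells must be {1,3}.
(1,3) = 8 − 4 = 4 completes the 8 across.
(2,1) = 4 − 3 = 1 completes the 4 down.
(2,2) = 4 − 1 = 3 completes the 4 down.
(2,3) = 13 − 4 = 9 completes the 13 across.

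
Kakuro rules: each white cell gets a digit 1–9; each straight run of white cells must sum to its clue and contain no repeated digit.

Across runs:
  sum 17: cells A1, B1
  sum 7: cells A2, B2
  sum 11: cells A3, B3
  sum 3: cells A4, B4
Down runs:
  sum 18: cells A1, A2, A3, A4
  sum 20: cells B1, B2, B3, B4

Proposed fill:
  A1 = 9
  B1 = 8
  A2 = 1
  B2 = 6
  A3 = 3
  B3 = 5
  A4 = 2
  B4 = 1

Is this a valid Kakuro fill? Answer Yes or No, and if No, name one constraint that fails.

No — the across run A3–B3 sums to 8, not 11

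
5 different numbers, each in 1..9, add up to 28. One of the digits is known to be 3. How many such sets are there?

5 distinct digits from 1–9 sum between 15 and 35.
Keeping only sets containing 3.
Enumerating: {1,3,7,8,9}, {2,3,6,8,9}, {3,4,5,7,9}, {3,4,6,7,8}.

4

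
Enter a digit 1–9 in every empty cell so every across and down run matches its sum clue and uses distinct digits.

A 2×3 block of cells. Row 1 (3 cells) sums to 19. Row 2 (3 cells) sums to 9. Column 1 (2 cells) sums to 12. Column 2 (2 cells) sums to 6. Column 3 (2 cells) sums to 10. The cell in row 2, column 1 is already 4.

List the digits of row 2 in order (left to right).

4, 2, 3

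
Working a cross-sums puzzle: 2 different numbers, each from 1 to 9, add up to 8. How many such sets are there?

3

2 distinct digits from 1–9 sum between 3 and 17.
Enumerating: {1,7}, {2,6}, {3,5}.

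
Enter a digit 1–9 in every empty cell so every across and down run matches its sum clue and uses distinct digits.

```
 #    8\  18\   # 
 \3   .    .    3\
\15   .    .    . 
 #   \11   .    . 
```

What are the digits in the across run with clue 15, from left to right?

6 8 1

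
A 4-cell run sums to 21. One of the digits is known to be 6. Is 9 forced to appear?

No

Counterexample: {2,5,6,8} sums to 21 under that restriction without using 9.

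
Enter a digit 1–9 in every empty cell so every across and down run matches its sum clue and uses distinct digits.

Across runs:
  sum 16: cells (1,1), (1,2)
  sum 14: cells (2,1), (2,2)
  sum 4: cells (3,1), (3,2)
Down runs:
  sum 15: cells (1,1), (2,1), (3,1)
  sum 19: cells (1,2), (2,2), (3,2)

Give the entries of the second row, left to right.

5, 9

16 in 2 cells must be {7,9}; 4 in 2 cells must be {1,3}.
The 4 across and the 19 down share only 3, so (3,2) = 3.
Given what's placed, (2,2) must be 9 to fit the 14 across and 19 down.
(3,1) = 4 − 3 = 1 completes the 4 across.
(1,1) = 9: the only remaining digit allowed by both the 16 across and the 15 down.
(1,2) = 16 − 9 = 7 completes the 16 across.
(2,1) = 14 − 9 = 5 completes the 14 across.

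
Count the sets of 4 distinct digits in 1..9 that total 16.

8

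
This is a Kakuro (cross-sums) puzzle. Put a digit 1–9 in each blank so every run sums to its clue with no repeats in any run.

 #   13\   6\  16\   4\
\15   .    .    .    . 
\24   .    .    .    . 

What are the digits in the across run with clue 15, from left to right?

5 2 7 1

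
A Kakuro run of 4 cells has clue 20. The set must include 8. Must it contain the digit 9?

Counterexample: {1,4,7,8} sums to 20 under that restriction without using 9.

No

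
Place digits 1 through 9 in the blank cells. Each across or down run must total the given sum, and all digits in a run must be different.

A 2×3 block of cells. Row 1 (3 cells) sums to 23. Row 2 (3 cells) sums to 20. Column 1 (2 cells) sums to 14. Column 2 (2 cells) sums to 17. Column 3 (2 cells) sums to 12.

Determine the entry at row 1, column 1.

6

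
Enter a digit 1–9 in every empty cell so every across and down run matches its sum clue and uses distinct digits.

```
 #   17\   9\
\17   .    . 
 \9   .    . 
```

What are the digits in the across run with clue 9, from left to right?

8 1

17 in 2 cells must be {8,9}.
The 17 across and the 9 down share only 8, so R1C2 = 8.
The 9 across and the 17 down share only 8, so R2C1 = 8.
R2C2 = 9 − 8 = 1 completes the 9 across.
R1C1 = 17 − 8 = 9 completes the 17 across.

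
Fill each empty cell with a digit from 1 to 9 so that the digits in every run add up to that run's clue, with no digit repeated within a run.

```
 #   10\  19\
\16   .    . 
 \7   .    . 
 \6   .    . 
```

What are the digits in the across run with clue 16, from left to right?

16 in 2 cells must be {7,9}.
The 16 across and the 10 down share only 7, so R1C1 = 7.
R1C2 = 16 − 7 = 9 completes the 16 across.
Nothing is forced directly, so branch on R2C1, whose candidates are 1 or 2. If R2C1 = 2: then R2C2 would have to be in {5} for the 7 across but in {2,3,4,6,7,8} for the 19 down — contradiction. So R2C1 = 1.
R2C2 = 7 − 1 = 6 completes the 7 across.
R3C1 = 10 − 8 = 2 completes the 10 down.
R3C2 = 6 − 2 = 4 completes the 6 across.

7, 9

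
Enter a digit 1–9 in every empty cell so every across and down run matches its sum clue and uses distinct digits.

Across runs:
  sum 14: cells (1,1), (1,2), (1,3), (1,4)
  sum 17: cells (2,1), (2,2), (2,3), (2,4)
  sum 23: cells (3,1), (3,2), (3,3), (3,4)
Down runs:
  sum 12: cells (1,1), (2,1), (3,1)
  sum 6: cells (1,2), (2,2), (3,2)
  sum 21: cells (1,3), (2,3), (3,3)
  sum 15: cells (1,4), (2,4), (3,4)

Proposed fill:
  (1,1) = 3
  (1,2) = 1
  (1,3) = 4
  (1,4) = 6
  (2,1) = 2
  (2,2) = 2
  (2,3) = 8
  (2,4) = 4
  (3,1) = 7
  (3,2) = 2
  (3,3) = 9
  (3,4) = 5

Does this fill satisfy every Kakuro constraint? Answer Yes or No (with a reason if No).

No — the down run (1,2)–(3,2) sums to 5, not 6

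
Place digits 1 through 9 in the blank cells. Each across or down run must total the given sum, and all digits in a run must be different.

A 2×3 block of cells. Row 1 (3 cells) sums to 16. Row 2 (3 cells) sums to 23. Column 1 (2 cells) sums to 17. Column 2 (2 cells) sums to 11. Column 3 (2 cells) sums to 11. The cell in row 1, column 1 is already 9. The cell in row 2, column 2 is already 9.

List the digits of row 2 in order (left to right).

8 9 6

23 in 3 cells must be {6,8,9}; 17 in 2 cells must be {8,9}.
(1,2) = 11 − 9 = 2 completes the 11 down.
(1,3) = 16 − 11 = 5 completes the 16 across.
(2,1) = 17 − 9 = 8 completes the 17 down.
(2,3) = 23 − 17 = 6 completes the 23 across.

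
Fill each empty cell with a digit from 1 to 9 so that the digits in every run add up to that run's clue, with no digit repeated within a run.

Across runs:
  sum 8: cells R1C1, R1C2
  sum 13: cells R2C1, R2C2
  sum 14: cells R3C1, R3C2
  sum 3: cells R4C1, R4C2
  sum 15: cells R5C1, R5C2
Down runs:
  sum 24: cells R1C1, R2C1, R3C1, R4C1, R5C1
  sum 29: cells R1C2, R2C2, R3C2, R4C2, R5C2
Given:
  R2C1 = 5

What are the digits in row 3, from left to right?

8 6

3 in 2 cells must be {1,2}.
R2C2 = 13 − 5 = 8 completes the 13 across.
Nothing is forced directly, so branch on R5C2, whose candidates are 6 or 7 or 9. If R5C2 = 6: that forces R5C1 = 9, R3C1 = 6, after which R3C2 would have to be in {8} for the 14 across but in {1,2,3,4,5,7,9} for the 29 down — contradiction. If R5C2 = 7: that forces R5C1 = 8, R3C1 = 6, after which R3C2 would have to be in {8} for the 14 across but in {1,2,3,4,5,6,9} for the 29 down — contradiction. So R5C2 = 9.
R5C1 = 15 − 9 = 6 completes the 15 across.
Nothing is forced directly, so branch on R3C1, whose candidates are 8 or 9. If R3C1 = 9: that forces R3C2 = 5, R4C1 = 1, after which R4C2 would have to be in {2} for the 3 across but in {1,3,4,6} for the 29 down — contradiction. So R3C1 = 8.
R3C2 = 14 − 8 = 6 completes the 14 across.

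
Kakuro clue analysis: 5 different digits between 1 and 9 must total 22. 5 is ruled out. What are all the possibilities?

{1,2,3,7,9}; {1,2,4,6,9}; {1,2,4,7,8}; {1,3,4,6,8}; {2,3,4,6,7}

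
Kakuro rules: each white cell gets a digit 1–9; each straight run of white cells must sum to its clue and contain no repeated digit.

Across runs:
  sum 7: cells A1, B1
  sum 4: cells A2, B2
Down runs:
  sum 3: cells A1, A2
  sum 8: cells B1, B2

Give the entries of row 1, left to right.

4 in 2 cells must be {1,3}; 3 in 2 cells must be {1,2}.
The 4 across and the 3 down share only 1, so A2 = 1.
B2 = 4 − 1 = 3 completes the 4 across.
A1 = 3 − 1 = 2 completes the 3 down.
B1 = 7 − 2 = 5 completes the 7 across.

2 5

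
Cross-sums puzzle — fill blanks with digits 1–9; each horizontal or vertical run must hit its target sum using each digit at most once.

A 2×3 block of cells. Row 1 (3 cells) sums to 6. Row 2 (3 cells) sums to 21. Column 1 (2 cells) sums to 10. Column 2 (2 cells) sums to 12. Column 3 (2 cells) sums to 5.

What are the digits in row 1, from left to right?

6 in 3 cells must be {1,2,3}.
The 6 across and the 12 down share only 3, so (1,2) = 3.
(2,2) = 12 − 3 = 9 completes the 12 down.
Given what's placed, (2,3) must be 4 to fit the 21 across and 5 down.
(1,3) = 5 − 4 = 1 completes the 5 down.
(2,1) = 21 − 13 = 8 completes the 21 across.
(1,1) = 6 − 4 = 2 completes the 6 across.

2, 3, 1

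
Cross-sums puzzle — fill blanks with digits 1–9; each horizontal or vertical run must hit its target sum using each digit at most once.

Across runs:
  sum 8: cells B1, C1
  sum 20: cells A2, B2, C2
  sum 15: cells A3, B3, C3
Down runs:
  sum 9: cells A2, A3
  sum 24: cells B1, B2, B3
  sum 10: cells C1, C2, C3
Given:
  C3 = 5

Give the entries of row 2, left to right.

24 in 3 cells must be {7,8,9}.
Intersecting the 8 across with the 24 down forces B1 = 7.
C1 = 8 − 7 = 1 completes the 8 across.
C2 = 10 − 6 = 4 completes the 10 down.
Given what's placed, A2 must be 7 to fit the 20 across and 9 down.
B2 = 20 − 11 = 9 completes the 20 across.
A3 = 9 − 7 = 2 completes the 9 down.
B3 = 15 − 7 = 8 completes the 15 across.

7 9 4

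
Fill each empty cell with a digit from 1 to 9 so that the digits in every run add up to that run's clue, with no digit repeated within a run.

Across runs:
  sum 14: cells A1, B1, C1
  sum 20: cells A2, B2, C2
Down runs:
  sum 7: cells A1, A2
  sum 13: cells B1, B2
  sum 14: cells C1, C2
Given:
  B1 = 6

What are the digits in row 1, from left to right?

Given what's placed, C1 must be 5 to fit the 14 across and 14 down.
B2 = 13 − 6 = 7 completes the 13 down.
C2 = 14 − 5 = 9 completes the 14 down.
A1 = 14 − 11 = 3 completes the 14 across.
A2 = 20 − 16 = 4 completes the 20 across.

3, 6, 5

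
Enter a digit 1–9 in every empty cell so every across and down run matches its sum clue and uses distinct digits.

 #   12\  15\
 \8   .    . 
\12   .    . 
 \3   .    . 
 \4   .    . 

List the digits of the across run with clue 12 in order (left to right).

3, 9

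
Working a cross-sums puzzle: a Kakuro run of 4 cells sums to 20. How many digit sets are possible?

4 distinct digits from 1–9 sum between 10 and 30.

12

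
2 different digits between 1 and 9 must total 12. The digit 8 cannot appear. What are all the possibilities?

2 distinct digits from 1–9 sum between 3 and 17.
Dropping sets that contain 8.

{3,9}; {5,7}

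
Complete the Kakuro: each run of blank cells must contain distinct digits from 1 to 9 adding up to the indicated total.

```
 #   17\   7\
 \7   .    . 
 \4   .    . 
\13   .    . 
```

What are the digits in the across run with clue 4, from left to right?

3, 1

4 in 2 cells must be {1,3}; 7 in 3 cells must be {1,2,4}.
The 4 across and the 7 down share only 1, so R2C2 = 1.
Given what's placed, R3C2 must be 4 to fit the 13 across and 7 down.
R1C2 = 7 − 5 = 2 completes the 7 down.
R2C1 = 4 − 1 = 3 completes the 4 across.
R3C1 = 13 − 4 = 9 completes the 13 across.
R1C1 = 7 − 2 = 5 completes the 7 across.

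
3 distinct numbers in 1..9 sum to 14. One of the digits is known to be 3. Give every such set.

{2,3,9}; {3,4,7}; {3,5,6}

3 distinct digits from 1–9 sum between 6 and 24.
Keeping only sets containing 3.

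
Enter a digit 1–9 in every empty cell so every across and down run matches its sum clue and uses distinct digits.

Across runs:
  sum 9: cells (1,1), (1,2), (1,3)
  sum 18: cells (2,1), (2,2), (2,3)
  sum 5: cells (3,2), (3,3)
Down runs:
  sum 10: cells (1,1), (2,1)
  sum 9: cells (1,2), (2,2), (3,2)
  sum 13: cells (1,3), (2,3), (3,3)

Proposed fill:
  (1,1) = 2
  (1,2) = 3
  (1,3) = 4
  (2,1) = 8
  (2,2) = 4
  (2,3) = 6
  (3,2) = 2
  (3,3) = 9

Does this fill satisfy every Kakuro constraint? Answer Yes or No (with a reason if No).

No — the across run (3,2)–(3,3) sums to 11, not 5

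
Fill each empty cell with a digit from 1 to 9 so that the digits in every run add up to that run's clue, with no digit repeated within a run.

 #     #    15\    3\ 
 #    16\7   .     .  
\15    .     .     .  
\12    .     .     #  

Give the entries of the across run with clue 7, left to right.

16 in 2 cells must be {7,9}; 3 in 2 cells must be {1,2}.
Nothing is forced directly, so branch on R1C3, whose candidates are 1 or 2. If R1C3 = 2: that forces R1C2 = 5, R2C3 = 1, R2C1 = 9, after which R2C2 would have to be in {5} for the 15 across but in {1,2,3,4,6,7,8,9} for the 15 down — contradiction. So R1C3 = 1.
R1C2 = 7 − 1 = 6 completes the 7 across.
R2C3 = 3 − 1 = 2 completes the 3 down.
No cell is forced outright now. R2C1 can only be 7 or 9 (the digits allowed by both its 15 across and its 16 down). If R2C1 = 7: then R2C2 would have to be in {6} for the 15 across but in {1,2,4,5,7,8} for the 15 down — contradiction. So R2C1 = 9.
R2C2 = 15 − 11 = 4 completes the 15 across.
R3C1 = 16 − 9 = 7 completes the 16 down.
R3C2 = 12 − 7 = 5 completes the 12 across.

6 1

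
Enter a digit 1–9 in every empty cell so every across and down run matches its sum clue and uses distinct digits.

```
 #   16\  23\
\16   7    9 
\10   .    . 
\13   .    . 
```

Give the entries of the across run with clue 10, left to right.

4 6

16 in 2 cells must be {7,9}; 23 in 3 cells must be {6,8,9}.
No cell is forced outright now. R2C2 can only be 6 or 8 (the digits allowed by both its 10 across and its 23 down). If R2C2 = 8: then R2C1 would have to be in {2} for the 10 across but in {1,3,4,5,6,8} for the 16 down — contradiction. So R2C2 = 6.
R2C1 = 10 − 6 = 4 completes the 10 across.
R3C1 = 16 − 11 = 5 completes the 16 down.
R3C2 = 13 − 5 = 8 completes the 13 across.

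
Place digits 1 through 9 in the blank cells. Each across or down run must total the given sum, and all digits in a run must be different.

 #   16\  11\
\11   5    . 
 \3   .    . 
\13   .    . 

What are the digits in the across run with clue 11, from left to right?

3 in 2 cells must be {1,2}.
R1C2 = 11 − 5 = 6 completes the 11 across.
Given what's placed, R2C1 must be 2 to fit the 3 across and 16 down.
R2C2 = 3 − 2 = 1 completes the 3 across.
R3C1 = 16 − 7 = 9 completes the 16 down.
R3C2 = 13 − 9 = 4 completes the 13 across.

5 6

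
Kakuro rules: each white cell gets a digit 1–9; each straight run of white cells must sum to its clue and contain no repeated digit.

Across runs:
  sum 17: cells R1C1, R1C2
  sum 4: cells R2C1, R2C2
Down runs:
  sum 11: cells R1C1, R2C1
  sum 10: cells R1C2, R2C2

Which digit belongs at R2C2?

1

17 in 2 cells must be {8,9}; 4 in 2 cells must be {1,3}.
The 4 across and the 11 down share only 3, so R2C1 = 3.
R2C2 = 4 − 3 = 1 completes the 4 across.
R1C1 = 11 − 3 = 8 completes the 11 down.
R1C2 = 17 − 8 = 9 completes the 17 across.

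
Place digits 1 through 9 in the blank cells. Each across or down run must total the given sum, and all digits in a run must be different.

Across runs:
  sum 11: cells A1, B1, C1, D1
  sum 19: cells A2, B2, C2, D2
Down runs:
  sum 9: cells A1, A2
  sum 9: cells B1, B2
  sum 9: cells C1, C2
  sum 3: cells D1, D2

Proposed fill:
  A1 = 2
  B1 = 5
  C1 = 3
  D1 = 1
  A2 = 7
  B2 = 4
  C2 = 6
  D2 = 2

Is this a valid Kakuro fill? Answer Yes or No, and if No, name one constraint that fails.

Yes

Across: 2+5+3+1=11; 7+4+6+2=19. Down: 2+7=9; 5+4=9; 3+6=9; 1+2=3. No digit repeats within any run.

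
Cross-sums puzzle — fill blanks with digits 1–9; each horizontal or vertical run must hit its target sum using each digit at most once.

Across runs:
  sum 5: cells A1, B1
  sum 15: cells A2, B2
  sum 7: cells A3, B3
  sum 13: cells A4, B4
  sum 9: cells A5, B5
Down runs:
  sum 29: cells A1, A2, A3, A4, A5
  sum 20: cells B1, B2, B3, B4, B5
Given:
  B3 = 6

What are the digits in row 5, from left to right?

A3 = 7 − 6 = 1 completes the 7 across.
Given what's placed, A1 must be 4 to fit the 5 across and 29 down.
B1 = 5 − 4 = 1 completes the 5 across.
No cell is forced outright now. A5 can only be 7 or 8 (the digits allowed by both its 9 across and its 29 down). If A5 = 8: then B5 would have to be in {1} for the 9 across but in {2,3,4,7,8} for the 20 down — contradiction. So A5 = 7.
B5 = 9 − 7 = 2 completes the 9 across.

7, 2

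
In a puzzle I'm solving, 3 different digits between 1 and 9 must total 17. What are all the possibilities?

{1,7,9}; {2,6,9}; {2,7,8}; {3,5,9}; {3,6,8}; {4,5,8}; {4,6,7}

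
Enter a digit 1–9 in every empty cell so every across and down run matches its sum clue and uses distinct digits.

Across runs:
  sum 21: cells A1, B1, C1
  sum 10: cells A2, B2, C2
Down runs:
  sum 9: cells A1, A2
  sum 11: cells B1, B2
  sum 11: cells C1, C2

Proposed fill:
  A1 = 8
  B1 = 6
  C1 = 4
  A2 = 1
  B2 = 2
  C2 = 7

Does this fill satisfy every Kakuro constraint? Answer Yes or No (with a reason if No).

No — the across run A1–C1 sums to 18, not 21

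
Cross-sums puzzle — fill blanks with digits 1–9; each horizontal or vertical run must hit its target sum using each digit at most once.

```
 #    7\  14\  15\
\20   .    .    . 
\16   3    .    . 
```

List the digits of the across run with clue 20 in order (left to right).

R1C1 = 7 − 3 = 4 completes the 7 down.
Given what's placed, R1C2 must be 9 to fit the 20 across and 14 down.
R1C3 = 20 − 13 = 7 completes the 20 across.
R2C2 = 14 − 9 = 5 completes the 14 down.
R2C3 = 16 − 8 = 8 completes the 16 across.

4 9 7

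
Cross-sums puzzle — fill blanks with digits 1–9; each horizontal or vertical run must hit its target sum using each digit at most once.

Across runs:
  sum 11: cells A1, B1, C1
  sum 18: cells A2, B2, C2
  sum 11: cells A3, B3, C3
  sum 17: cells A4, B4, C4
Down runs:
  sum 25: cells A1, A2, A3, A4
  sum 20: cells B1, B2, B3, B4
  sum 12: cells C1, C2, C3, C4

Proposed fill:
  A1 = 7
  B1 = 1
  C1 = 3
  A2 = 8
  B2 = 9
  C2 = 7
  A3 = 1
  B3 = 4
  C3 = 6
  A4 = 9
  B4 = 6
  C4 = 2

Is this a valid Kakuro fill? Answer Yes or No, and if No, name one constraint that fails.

No — the down run C1–C4 sums to 18, not 12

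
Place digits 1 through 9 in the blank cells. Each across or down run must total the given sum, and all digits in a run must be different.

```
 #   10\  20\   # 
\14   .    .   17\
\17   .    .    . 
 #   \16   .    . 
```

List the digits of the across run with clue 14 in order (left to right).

6 8

16 in 2 cells must be {7,9}; 17 in 2 cells must be {8,9}.
The 16 across and the 17 down share only 9, so R3C3 = 9.
R2C3 = 17 − 9 = 8 completes the 17 down.
R3C2 = 16 − 9 = 7 completes the 16 across.
No cell is forced outright now. R2C2 can only be 4 or 5 (the digits allowed by both its 17 across and its 20 down). If R2C2 = 4: that forces R1C2 = 9, after which R2C1 would have to be in {5} for the 17 across but in {1,2,3,4,6,7,8,9} for the 10 down — contradiction. So R2C2 = 5.
R1C2 = 20 − 12 = 8 completes the 20 down.
R2C1 = 17 − 13 = 4 completes the 17 across.
R1C1 = 14 − 8 = 6 completes the 14 across.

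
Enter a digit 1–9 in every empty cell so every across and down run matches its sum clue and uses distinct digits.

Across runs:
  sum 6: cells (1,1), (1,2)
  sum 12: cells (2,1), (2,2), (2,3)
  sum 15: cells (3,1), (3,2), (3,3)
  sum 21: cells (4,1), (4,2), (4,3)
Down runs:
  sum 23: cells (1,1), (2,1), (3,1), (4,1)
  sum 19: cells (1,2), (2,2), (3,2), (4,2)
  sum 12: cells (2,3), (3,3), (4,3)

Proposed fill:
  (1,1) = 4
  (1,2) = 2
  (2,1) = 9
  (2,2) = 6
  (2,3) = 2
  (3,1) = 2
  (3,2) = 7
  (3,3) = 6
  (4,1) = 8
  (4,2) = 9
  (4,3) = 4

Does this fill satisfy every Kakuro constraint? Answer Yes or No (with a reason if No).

No — the down run (1,2)–(4,2) sums to 24, not 19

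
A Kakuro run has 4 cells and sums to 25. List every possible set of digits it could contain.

{1,7,8,9}; {2,6,8,9}; {3,5,8,9}; {3,6,7,9}; {4,5,7,9}; {4,6,7,8}

4 distinct digits from 1–9 sum between 10 and 30.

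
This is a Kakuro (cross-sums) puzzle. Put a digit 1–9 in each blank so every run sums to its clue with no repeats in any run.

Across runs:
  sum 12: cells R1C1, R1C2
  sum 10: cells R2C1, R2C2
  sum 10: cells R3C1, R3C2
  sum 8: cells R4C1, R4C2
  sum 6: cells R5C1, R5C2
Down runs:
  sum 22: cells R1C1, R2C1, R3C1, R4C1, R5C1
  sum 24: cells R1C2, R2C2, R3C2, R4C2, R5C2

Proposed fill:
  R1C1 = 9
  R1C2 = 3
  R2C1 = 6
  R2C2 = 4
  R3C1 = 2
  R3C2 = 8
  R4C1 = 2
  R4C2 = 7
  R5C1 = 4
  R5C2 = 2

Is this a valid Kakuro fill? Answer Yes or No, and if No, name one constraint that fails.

No — the down run R1C1–R5C1 sums to 23, not 22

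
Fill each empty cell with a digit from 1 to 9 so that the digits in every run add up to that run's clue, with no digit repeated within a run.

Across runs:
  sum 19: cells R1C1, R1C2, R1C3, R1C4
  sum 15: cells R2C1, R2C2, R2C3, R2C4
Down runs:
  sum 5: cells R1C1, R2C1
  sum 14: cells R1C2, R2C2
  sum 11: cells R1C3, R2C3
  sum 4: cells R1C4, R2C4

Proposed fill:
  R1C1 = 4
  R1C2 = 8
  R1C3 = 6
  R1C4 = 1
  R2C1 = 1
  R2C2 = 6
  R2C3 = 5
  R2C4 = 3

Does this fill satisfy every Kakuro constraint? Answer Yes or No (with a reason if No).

Across: 4+8+6+1=19; 1+6+5+3=15. Down: 4+1=5; 8+6=14; 6+5=11; 1+3=4. No digit repeats within any run.

Yes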